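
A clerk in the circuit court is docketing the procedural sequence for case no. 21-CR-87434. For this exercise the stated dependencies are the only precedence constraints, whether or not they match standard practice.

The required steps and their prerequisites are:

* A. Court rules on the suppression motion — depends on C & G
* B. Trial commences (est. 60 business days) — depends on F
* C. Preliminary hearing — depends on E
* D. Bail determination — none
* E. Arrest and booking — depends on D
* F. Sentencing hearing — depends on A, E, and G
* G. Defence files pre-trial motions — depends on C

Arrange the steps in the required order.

D has no prerequisites → D first.
E needed D, now all done → E.
That leaves C as the only ready step → C.
G is the only step now ready → G.
Next only A has its prerequisites met → A.
F needed A, E and G, now all done → F.
B needed F, now all done → B.

D → E → C → G → A → F → B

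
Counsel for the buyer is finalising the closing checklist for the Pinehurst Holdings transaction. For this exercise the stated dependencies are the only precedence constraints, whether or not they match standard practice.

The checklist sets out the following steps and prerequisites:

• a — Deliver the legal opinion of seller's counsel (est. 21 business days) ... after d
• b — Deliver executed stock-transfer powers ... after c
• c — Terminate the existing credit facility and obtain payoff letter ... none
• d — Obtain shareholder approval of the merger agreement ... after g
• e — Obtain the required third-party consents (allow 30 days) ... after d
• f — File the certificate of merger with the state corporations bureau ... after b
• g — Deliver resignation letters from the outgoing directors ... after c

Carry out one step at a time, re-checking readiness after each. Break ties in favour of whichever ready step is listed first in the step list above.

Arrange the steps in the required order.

c b f g d a e

Only c has no prerequisites, so it is first.
Ready: b and g. b is listed earlier → b.
Ready: f and g. f is listed earlier → f.
That leaves g as the only ready step → g.
d needed g, now all done → d.
a and e are both available; a is listed earlier → a.
e is the only step now ready → e.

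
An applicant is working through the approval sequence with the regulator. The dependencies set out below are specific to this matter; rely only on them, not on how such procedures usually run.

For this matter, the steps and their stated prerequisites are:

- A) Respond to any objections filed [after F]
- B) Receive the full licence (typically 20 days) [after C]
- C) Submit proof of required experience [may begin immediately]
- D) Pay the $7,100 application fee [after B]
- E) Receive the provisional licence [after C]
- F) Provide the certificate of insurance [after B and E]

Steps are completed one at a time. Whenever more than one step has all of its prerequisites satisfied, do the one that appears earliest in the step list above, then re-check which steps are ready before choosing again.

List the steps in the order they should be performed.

C B D E F A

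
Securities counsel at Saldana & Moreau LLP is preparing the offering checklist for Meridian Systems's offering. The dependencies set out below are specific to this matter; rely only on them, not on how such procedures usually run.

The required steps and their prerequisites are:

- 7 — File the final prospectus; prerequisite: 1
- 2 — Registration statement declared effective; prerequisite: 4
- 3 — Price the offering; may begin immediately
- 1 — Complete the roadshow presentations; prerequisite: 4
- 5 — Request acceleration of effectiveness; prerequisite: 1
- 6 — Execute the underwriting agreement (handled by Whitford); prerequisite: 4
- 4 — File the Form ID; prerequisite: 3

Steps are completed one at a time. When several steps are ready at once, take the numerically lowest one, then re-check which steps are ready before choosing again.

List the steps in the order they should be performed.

3 has no prerequisites → 3 first.
Next only 4 has its prerequisites met → 4.
1, 2 and 6 are all available; 1 has the earlier label → 1.
5 and 7 now also ready, so the ready set is {2, 5, 6, 7}; 2 has the earlier label → 2.
Ready: 5, 6 and 7. 5 has the earlier label → 5.
Ready: 6 and 7. 6 has the earlier label → 6.
7 needed 1, now all done → 7.

3 → 4 → 1 → 2 → 5 → 6 → 7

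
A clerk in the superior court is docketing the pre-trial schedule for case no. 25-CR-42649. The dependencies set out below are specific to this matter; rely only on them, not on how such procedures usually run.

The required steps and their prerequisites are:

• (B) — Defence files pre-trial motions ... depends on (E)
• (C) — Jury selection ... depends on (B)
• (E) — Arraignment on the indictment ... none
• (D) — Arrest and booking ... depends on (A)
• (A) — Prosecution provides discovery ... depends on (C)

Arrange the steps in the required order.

(E) → (B) → (C) → (A) → (D)

(E) is the only step with nothing outstanding, so it goes first.
(B) is the only step now ready → (B).
That leaves (C) as the only ready step → (C).
(A) needed (C), now all done → (A).
Next only (D) has its prerequisites met → (D).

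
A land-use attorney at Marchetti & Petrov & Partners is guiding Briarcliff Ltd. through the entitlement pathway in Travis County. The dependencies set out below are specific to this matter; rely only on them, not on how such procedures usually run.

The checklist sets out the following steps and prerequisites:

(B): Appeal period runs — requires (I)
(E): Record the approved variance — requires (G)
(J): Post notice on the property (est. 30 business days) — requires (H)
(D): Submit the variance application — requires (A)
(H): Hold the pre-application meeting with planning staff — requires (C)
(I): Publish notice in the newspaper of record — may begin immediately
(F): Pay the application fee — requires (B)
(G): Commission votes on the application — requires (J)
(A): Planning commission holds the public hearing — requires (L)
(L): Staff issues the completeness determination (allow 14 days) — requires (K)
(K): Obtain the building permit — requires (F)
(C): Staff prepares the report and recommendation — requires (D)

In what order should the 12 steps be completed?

Only (I) has no prerequisites, so it is first.
(B) is the only step now ready → (B).
(F) needed (B), now all done → (F).
Next only (K) has its prerequisites met → (K).
(L) needed (K), now all done → (L).
(A) needed (L), now all done → (A).
(D) is the only step now ready → (D).
(C) needed (D), now all done → (C).
Next only (H) has its prerequisites met → (H).
Next only (J) has its prerequisites met → (J).
(G) needed (J), now all done → (G).
(E) needed (G), now all done → (E).

(I), (B), (F), (K), (L), (A), (D), (C), (H), (J), (G), (E)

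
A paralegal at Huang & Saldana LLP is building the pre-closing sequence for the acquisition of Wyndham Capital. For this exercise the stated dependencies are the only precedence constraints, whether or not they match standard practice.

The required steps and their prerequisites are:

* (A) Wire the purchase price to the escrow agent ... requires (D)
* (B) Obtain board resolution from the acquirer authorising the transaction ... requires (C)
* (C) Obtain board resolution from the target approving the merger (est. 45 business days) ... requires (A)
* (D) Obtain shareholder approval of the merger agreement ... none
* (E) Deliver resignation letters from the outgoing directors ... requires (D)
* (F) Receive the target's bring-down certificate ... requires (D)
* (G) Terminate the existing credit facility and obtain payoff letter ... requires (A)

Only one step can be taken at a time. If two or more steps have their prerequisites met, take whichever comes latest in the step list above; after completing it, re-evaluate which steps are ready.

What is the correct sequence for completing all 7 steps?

(D) has no prerequisites → (D) first.
Now (F), (E) and (A) have their prerequisites met. (F) is listed later, so (F) next.
Now (E) and (A) have their prerequisites met. (E) is listed later, so (E) next.
Next only (A) has its prerequisites met → (A).
Now (G) and (C) have their prerequisites met. (G) is listed later, so (G) next.
(C) is the only step now ready → (C).
(B) needed (C), now all done → (B).

(D), (F), (E), (A), (G), (C), (B)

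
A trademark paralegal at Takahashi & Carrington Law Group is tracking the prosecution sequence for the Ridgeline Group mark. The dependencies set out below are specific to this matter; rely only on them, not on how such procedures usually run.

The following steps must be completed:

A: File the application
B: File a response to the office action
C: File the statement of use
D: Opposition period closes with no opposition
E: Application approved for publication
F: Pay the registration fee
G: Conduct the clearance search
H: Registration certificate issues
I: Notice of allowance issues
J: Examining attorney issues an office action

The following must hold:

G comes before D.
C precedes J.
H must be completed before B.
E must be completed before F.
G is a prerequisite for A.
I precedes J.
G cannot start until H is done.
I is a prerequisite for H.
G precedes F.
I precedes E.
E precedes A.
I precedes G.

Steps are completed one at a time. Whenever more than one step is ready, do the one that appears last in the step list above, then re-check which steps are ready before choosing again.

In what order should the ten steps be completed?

Nothing is required for I and C. I is listed later → I first.
Ready: H, E and C. H is listed later → H.
Ready: G, E, C and B. G is listed later → G.
Now E, D, C and B have their prerequisites met. E is listed later, so E next.
F, D, C, B and A are all available; F is listed later → F.
Now D, C, B and A have their prerequisites met. D is listed later, so D next.
C, B and A are all available; C is listed later → C.
Now J, B and A have their prerequisites met. J is listed later, so J next.
Ready: B and A. B is listed later → B.
That leaves A as the only ready step → A.

I, H, G, E, F, D, C, J, B, A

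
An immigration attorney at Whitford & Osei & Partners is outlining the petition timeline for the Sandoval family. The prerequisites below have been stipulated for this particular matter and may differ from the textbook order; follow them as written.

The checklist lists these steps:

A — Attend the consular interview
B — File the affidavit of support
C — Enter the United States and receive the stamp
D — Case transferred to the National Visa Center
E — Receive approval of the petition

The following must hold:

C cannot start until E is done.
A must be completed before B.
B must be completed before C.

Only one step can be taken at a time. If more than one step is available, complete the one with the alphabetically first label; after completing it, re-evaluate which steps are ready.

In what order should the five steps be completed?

Nothing is required for A, D and E. A has the earlier label → A first.
Now B, D and E have their prerequisites met. B has the earlier label, so B next.
D and E are both available; D has the earlier label → D.
Next only E has its prerequisites met → E.
C needed B and E, now all done → C.

A, B, D, E, C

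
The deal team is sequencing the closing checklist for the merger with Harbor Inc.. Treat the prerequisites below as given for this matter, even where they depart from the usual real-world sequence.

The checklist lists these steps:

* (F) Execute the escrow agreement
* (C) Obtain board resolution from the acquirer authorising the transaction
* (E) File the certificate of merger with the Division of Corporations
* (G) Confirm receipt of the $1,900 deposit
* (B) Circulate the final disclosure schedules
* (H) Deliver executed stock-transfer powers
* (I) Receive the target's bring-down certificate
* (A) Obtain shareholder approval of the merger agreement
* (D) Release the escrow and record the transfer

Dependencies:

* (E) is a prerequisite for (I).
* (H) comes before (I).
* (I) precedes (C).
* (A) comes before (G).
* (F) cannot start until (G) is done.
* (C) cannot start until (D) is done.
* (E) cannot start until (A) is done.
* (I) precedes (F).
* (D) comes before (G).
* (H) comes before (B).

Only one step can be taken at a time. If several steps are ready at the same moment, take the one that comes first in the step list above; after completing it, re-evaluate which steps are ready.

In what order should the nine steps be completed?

(H), (B), (A), (E), (I), (D), (C), (G), (F)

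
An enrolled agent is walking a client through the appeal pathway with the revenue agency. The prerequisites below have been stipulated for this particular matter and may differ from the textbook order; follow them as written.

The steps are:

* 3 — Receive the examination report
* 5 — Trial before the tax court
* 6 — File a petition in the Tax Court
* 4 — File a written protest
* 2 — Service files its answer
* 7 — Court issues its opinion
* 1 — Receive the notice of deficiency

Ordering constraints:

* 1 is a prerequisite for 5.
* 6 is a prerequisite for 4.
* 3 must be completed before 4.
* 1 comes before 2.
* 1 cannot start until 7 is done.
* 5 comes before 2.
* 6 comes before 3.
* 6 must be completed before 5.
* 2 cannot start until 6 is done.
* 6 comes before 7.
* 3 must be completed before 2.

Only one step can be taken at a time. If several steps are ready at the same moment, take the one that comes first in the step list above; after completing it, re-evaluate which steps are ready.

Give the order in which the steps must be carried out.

Only 6 has no prerequisites, so it is first.
Ready: 3 and 7. 3 is listed earlier → 3.
4 now also ready, so the ready set is {4, 7}; 4 is listed earlier → 4.
7 is the only step now ready → 7.
1 needed 7, now all done → 1.
5 needed 6 and 1, now all done → 5.
Next only 2 has its prerequisites met → 2.

6, 3, 4, 7, 1, 5, 2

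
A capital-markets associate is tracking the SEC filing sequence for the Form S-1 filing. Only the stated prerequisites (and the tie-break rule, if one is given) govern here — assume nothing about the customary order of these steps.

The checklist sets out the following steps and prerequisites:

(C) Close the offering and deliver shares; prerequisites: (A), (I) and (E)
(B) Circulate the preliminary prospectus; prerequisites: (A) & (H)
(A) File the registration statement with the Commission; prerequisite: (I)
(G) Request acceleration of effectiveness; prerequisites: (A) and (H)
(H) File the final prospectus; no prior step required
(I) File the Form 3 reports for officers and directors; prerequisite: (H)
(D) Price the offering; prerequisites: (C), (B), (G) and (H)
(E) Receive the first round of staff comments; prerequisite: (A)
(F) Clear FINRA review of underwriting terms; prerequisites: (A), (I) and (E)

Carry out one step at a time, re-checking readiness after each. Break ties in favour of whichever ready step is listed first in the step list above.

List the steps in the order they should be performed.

(H), (I), (A), (B), (G), (E), (C), (D), (F)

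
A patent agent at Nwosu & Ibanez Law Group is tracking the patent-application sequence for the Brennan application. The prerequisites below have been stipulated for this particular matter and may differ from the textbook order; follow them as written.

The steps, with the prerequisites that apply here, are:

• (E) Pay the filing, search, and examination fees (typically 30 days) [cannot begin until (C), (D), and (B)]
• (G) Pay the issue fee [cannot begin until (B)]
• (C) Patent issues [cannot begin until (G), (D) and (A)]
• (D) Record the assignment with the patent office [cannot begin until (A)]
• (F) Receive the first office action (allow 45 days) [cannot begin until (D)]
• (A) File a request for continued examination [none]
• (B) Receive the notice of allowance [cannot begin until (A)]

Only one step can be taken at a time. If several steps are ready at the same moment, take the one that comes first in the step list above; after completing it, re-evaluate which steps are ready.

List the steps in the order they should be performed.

(A) → (D) → (F) → (B) → (G) → (C) → (E)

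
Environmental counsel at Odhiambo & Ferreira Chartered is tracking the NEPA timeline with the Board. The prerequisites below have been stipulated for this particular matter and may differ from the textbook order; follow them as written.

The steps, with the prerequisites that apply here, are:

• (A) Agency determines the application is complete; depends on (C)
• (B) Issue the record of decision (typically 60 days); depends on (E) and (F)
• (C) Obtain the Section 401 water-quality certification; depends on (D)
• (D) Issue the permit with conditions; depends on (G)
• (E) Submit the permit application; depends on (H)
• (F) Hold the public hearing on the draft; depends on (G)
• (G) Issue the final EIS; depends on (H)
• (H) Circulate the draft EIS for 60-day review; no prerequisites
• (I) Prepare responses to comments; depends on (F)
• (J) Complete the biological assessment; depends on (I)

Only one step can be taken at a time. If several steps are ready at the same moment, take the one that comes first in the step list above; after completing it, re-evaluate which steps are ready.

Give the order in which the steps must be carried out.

(H) has no prerequisites → (H) first.
Ready: (E) and (G). (E) is listed earlier → (E).
(G) needed (H), now all done → (G).
(D) and (F) are both available; (D) is listed earlier → (D).
Ready: (C) and (F). (C) is listed earlier → (C).
(A) now also ready, so the ready set is {(A), (F)}; (A) is listed earlier → (A).
(F) needed (G), now all done → (F).
(B) and (I) are both available; (B) is listed earlier → (B).
(I) needed (F), now all done → (I).
(J) needed (I), now all done → (J).

(H), (E), (G), (D), (C), (A), (F), (B), (I), (J)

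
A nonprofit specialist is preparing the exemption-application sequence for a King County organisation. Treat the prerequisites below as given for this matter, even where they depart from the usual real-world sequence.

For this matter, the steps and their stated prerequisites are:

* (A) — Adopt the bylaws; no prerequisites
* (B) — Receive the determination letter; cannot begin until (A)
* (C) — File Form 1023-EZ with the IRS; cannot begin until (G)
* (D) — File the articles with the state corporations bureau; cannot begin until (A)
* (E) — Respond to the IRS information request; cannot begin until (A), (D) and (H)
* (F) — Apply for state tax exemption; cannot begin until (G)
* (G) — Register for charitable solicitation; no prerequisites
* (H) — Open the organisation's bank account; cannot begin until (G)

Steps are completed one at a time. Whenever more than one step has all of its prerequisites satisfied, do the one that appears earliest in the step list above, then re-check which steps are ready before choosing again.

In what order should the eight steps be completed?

Nothing is required for (A) and (G). (A) is listed earlier → (A) first.
(B) and (D) now also ready, so the ready set is {(B), (D), (G)}; (B) is listed earlier → (B).
Ready: (D) and (G). (D) is listed earlier → (D).
That leaves (G) as the only ready step → (G).
Now (C), (F) and (H) have their prerequisites met. (C) is listed earlier, so (C) next.
Now (F) and (H) have their prerequisites met. (F) is listed earlier, so (F) next.
That leaves (H) as the only ready step → (H).
Next only (E) has its prerequisites met → (E).

(A), (B), (D), (G), (C), (F), (H), (E)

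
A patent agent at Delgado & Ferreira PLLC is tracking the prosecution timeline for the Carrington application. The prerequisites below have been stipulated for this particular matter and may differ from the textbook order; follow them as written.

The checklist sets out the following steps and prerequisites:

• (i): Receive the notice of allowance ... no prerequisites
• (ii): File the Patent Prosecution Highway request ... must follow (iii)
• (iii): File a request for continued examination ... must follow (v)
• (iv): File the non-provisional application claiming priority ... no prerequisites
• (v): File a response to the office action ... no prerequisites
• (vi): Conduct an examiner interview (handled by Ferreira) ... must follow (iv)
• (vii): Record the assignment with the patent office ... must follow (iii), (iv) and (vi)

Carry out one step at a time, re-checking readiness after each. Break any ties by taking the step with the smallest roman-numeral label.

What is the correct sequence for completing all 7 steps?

(i) (iv) (v) (iii) (ii) (vi) (vii)

Nothing is required for (i), (iv) and (v). (i) has the earlier label → (i) first.
(iv) and (v) are both available; (iv) has the earlier label → (iv).
Ready: (v) and (vi). (v) has the earlier label → (v).
Ready: (iii) and (vi). (iii) has the earlier label → (iii).
Ready: (ii) and (vi). (ii) has the earlier label → (ii).
That leaves (vi) as the only ready step → (vi).
That leaves (vii) as the only ready step → (vii).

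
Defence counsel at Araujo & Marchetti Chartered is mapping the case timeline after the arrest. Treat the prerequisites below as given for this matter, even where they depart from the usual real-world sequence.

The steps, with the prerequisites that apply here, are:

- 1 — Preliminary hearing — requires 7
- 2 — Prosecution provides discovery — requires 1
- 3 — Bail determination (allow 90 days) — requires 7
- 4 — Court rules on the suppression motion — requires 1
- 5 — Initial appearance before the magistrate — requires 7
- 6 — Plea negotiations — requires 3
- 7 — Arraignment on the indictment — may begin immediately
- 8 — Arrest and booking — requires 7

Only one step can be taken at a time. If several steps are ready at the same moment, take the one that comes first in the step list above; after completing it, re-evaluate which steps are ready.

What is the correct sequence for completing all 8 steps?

7 → 1 → 2 → 3 → 4 → 5 → 6 → 8

Only 7 has no prerequisites, so it is first.
Now 1, 3, 5 and 8 have their prerequisites met. 1 is listed earlier, so 1 next.
Ready: 2, 3, 4, 5 and 8. 2 is listed earlier → 2.
Ready: 3, 4, 5 and 8. 3 is listed earlier → 3.
Now 4, 5, 6 and 8 have their prerequisites met. 4 is listed earlier, so 4 next.
5, 6 and 8 are all available; 5 is listed earlier → 5.
Now 6 and 8 have their prerequisites met. 6 is listed earlier, so 6 next.
Next only 8 has its prerequisites met → 8.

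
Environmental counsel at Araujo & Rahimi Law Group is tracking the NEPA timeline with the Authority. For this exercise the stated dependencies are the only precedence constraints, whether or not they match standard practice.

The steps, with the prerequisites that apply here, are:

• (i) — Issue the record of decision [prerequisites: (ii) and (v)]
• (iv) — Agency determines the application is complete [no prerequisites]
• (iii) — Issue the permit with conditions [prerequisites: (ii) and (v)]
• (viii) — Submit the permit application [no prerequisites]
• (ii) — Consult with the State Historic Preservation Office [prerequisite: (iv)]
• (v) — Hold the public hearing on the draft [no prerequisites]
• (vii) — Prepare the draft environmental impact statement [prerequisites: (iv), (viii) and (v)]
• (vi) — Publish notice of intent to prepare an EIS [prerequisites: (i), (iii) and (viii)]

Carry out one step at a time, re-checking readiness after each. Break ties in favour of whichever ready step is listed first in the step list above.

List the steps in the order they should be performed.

Nothing is required for (iv), (viii) and (v). (iv) is listed earlier → (iv) first.
(viii), (ii) and (v) are all available; (viii) is listed earlier → (viii).
(ii) and (v) are both available; (ii) is listed earlier → (ii).
(v) is the only step now ready → (v).
Ready: (i), (iii) and (vii). (i) is listed earlier → (i).
(iii) and (vii) are both available; (iii) is listed earlier → (iii).
(vii) and (vi) are both available; (vii) is listed earlier → (vii).
(vi) needed (i), (iii) and (viii), now all done → (vi).

(iv), (viii), (ii), (v), (i), (iii), (vii), (vi)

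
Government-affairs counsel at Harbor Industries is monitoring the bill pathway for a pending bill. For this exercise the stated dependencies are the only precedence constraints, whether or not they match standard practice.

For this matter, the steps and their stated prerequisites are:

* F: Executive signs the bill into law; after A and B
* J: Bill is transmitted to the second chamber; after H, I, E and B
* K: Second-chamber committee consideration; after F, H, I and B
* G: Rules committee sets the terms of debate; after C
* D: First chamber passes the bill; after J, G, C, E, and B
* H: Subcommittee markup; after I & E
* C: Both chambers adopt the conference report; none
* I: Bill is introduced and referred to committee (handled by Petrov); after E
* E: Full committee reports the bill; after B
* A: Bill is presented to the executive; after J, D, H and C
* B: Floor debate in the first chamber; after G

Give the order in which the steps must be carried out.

C → G → B → E → I → H → J → D → A → F → K

C has no prerequisites → C first.
That leaves G as the only ready step → G.
B needed G, now all done → B.
E needed B, now all done → E.
I is the only step now ready → I.
H needed I and E, now all done → H.
J is the only step now ready → J.
D needed J, G, C, E and B, now all done → D.
A is the only step now ready → A.
Next only F has its prerequisites met → F.
K needed F, H, I and B, now all done → K.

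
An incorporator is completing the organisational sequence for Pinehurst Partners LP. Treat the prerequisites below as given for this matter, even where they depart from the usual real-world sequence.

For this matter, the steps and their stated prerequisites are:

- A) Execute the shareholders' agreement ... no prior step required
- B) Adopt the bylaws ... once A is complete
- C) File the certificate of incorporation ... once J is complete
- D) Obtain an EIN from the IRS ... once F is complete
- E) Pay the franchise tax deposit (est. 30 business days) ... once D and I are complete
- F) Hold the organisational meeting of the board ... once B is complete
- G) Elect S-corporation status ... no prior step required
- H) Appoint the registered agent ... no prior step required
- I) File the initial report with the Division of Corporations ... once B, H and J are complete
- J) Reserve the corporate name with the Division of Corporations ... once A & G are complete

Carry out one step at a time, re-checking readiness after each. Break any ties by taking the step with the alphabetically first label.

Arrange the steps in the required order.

A B F D G H J C I E

Nothing is required for A, G and H. A has the earlier label → A first.
Now B, G and H have their prerequisites met. B has the earlier label, so B next.
F now also ready, so the ready set is {F, G, H}; F has the earlier label → F.
Ready: D, G and H. D has the earlier label → D.
G and H are both available; G has the earlier label → G.
Ready: H and J. H has the earlier label → H.
J needed A and G, now all done → J.
Now C and I have their prerequisites met. C has the earlier label, so C next.
I needed B, H and J, now all done → I.
Next only E has its prerequisites met → E.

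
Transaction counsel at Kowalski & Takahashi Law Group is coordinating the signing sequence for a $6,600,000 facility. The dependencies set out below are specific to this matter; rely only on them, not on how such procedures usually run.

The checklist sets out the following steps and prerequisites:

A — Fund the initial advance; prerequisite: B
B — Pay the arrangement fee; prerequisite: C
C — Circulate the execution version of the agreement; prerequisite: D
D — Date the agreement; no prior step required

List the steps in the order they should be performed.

D, C, B, A

D has no prerequisites → D first.
That leaves C as the only ready step → C.
B needed C, now all done → B.
A needed B, now all done → A.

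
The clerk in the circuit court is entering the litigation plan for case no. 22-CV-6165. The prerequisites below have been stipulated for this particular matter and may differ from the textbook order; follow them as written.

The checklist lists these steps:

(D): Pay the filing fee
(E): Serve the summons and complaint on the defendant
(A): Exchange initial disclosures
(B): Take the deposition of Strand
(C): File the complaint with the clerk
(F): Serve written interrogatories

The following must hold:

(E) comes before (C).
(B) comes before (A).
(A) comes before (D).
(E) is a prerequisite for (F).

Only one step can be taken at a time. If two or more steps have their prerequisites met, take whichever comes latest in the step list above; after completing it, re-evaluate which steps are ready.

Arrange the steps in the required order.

(B), (A), (E), (F), (C), (D)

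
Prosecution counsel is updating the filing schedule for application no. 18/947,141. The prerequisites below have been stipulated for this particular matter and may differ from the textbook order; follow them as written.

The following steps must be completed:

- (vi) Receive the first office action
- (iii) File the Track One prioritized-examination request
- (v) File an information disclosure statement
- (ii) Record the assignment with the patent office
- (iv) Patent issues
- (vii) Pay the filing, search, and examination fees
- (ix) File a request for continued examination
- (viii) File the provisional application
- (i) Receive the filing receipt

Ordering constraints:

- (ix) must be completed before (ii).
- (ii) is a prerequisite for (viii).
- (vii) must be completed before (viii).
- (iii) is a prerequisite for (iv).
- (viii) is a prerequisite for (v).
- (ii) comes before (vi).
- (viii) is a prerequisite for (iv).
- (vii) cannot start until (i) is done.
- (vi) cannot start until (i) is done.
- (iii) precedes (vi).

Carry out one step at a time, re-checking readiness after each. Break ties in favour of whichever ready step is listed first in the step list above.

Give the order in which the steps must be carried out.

Nothing is required for (iii), (ix) and (i). (iii) is listed earlier → (iii) first.
Now (ix) and (i) have their prerequisites met. (ix) is listed earlier, so (ix) next.
(ii) now also ready, so the ready set is {(ii), (i)}; (ii) is listed earlier → (ii).
Next only (i) has its prerequisites met → (i).
Now (vi) and (vii) have their prerequisites met. (vi) is listed earlier, so (vi) next.
(vii) is the only step now ready → (vii).
Next only (viii) has its prerequisites met → (viii).
Now (v) and (iv) have their prerequisites met. (v) is listed earlier, so (v) next.
(iv) needed (iii) and (viii), now all done → (iv).

(iii) (ix) (ii) (i) (vi) (vii) (viii) (v) (iv)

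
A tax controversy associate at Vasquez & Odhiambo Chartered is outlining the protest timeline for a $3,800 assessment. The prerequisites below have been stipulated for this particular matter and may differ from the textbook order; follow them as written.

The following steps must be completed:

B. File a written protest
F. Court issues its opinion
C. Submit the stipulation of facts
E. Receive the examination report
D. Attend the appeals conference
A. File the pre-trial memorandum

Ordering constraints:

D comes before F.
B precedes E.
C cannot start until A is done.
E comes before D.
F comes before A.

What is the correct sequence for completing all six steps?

Only B has no prerequisites, so it is first.
E is the only step now ready → E.
D is the only step now ready → D.
F needed D, now all done → F.
Next only A has its prerequisites met → A.
Next only C has its prerequisites met → C.

B E D F A C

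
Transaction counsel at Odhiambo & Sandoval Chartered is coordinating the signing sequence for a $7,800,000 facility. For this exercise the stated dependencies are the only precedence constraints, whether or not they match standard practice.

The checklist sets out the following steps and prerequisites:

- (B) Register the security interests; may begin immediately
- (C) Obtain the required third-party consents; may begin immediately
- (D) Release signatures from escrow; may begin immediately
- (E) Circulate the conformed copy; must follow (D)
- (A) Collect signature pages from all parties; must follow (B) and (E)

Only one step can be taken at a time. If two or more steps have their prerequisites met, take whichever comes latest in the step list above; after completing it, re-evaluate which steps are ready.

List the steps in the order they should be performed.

(D), (E), (C), (B), (A)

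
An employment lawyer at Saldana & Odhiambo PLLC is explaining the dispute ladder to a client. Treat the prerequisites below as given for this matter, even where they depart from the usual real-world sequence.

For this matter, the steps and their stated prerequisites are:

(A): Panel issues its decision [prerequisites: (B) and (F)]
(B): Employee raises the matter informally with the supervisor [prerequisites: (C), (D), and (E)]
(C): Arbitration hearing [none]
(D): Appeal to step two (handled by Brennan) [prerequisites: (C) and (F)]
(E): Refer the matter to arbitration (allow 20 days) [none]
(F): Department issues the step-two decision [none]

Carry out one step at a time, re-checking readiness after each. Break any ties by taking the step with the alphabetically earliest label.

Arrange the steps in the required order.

(C), (E) and (F) have no prerequisites; (C) has the earlier label, so (C) is first.
Ready: (E) and (F). (E) has the earlier label → (E).
That leaves (F) as the only ready step → (F).
That leaves (D) as the only ready step → (D).
(B) needed (C), (D) and (E), now all done → (B).
(A) needed (B) and (F), now all done → (A).

(C) (E) (F) (D) (B) (A)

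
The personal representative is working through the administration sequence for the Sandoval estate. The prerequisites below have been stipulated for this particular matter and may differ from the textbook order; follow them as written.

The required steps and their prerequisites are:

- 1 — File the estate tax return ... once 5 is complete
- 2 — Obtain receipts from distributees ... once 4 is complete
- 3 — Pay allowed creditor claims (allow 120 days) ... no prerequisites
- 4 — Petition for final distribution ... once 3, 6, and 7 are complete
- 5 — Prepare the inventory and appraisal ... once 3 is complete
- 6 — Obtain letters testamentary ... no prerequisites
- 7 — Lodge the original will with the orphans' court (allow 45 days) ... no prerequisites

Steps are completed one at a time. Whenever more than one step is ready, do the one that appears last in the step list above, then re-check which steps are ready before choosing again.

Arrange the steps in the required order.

7 6 3 5 4 2 1

7, 6 and 3 have no prerequisites; 7 is listed later, so 7 is first.
6 and 3 are both available; 6 is listed later → 6.
3 is the only step now ready → 3.
Now 5 and 4 have their prerequisites met. 5 is listed later, so 5 next.
Now 4 and 1 have their prerequisites met. 4 is listed later, so 4 next.
Ready: 2 and 1. 2 is listed later → 2.
Next only 1 has its prerequisites met → 1.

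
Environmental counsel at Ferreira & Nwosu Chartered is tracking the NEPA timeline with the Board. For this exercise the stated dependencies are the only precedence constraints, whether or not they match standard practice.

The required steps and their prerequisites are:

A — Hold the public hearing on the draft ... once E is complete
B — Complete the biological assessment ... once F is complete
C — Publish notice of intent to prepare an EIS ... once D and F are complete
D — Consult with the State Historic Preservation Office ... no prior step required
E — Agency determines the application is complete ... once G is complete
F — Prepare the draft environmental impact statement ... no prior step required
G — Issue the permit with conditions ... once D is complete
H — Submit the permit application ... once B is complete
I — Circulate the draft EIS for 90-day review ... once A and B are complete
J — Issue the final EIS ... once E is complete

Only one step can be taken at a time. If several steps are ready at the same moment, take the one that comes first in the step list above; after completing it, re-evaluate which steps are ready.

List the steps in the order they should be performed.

Nothing is required for D and F. D is listed earlier → D first.
Now F and G have their prerequisites met. F is listed earlier, so F next.
B and C now also ready, so the ready set is {B, C, G}; B is listed earlier → B.
Now C, G and H have their prerequisites met. C is listed earlier, so C next.
G and H are both available; G is listed earlier → G.
E now also ready, so the ready set is {E, H}; E is listed earlier → E.
A, H and J are all available; A is listed earlier → A.
H, I and J are all available; H is listed earlier → H.
Now I and J have their prerequisites met. I is listed earlier, so I next.
J needed E, now all done → J.

D F B C G E A H I J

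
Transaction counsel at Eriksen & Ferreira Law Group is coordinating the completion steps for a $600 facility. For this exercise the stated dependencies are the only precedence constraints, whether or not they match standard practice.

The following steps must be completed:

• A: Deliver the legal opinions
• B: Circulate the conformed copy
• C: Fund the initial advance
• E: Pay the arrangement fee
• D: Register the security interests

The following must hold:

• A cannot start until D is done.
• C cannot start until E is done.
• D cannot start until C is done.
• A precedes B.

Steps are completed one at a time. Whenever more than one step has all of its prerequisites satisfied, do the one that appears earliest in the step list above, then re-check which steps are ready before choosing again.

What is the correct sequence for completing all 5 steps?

E is the only step with nothing outstanding, so it goes first.
C is the only step now ready → C.
That leaves D as the only ready step → D.
That leaves A as the only ready step → A.
B needed A, now all done → B.

E, C, D, A, B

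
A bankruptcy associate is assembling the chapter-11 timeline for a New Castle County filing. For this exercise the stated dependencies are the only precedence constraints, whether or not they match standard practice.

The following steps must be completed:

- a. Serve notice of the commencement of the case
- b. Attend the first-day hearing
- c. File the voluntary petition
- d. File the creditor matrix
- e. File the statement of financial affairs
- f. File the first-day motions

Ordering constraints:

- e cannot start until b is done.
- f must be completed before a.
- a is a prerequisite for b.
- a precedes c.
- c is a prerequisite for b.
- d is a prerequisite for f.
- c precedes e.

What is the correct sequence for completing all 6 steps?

d, f, a, c, b, e

d has no prerequisites → d first.
f needed d, now all done → f.
a is the only step now ready → a.
c needed a, now all done → c.
Next only b has its prerequisites met → b.
e needed b and c, now all done → e.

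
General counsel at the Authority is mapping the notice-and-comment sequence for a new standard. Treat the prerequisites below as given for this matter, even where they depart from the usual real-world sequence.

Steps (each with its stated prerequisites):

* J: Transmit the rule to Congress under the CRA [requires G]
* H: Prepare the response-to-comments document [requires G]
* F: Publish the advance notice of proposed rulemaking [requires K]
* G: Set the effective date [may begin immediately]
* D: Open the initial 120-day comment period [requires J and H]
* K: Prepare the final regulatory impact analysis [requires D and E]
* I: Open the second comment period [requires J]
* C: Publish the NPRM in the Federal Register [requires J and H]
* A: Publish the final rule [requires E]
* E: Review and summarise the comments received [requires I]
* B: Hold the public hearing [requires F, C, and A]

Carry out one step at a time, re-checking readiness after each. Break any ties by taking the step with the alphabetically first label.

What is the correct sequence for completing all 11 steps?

G → H → J → C → D → I → E → A → K → F → B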